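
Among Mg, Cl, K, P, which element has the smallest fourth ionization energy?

P

Consider each +3 ion: Mg³⁺ is already 1 electron into the core; Cl³⁺ still has 4 valence electrons; K³⁺ is already 2 electrons into the core; P³⁺ still has 2 valence electrons.
Pulling an electron out of a noble-gas core costs far more than removing a remaining valence electron, so K and Mg sit at the high end of IE_4.
Valence configurations: Cl³⁺ [Ne]3s²3p², P³⁺ [Ne]3s².
Approximate IE_4 values (kJ/mol): Mg 10543, Cl 5159, K 5877, P 4964.
So the fourth ionization energies run P < Cl < K < Mg.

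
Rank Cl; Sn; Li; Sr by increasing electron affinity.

Li is in period 2, group 1; Cl is in period 3, group 17; Sr is in period 5, group 2; Sn is in period 5, group 14.
Electron affinity generally becomes more exothermic across a period toward the halogens and less exothermic down a group.
Neither a single period nor a single group — weigh both effects.
Li > Sr: the two effects oppose for this pair; the down-group effect wins (60 vs 5 kJ/mol).
Sn > Li: period and group pull opposite ways; the across-period shift dominates (107 vs 60 kJ/mol).
Cl > Sn: relative to Sn, both the across-period and down-group shifts push Cl's electron affinity up.
Approximate values (kJ/mol): Li 60, Cl 349, Sr 5, Sn 107.
So from lowest to highest: Sr < Li < Sn < Cl.

Sr < Li < Sn < Cl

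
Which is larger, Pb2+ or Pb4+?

Pb2+

Both ions have Z = 82 protons, but Pb4+ has lost more electrons, so its remaining electrons feel a larger effective nuclear charge per electron and are pulled in more tightly.
Higher positive charge → smaller ion, so Pb2+ > Pb4+.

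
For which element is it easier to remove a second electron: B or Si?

Si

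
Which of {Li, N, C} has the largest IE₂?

IE_2 is the cost of taking one more electron from the +1 cation: Li⁺ is the bare [He] core; N⁺ still has 4 valence electrons; C⁺ still has 3 valence electrons.
Core electrons are held far more tightly than valence electrons, so Li tops the IE_2 order.
Valence configurations: N⁺ [He]2s²2p², C⁺ [He]2s²2p¹.
Tabulated IE_2 (kJ/mol): Li 7298, N 2856, C 2353.
Overall IE_2 order: C < N < Li.

Li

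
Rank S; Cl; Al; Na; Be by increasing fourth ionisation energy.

S < Cl < Na < Al < Be

The fourth ionization energy removes an electron from the +3 ion. For each element: S³⁺ still has 3 valence electrons; Cl³⁺ still has 4 valence electrons; Al³⁺ is the bare [Ne] core; Na³⁺ is already 2 electrons into the core; Be³⁺ is already 1 electron into the core.
Core electrons are held far more tightly than valence electrons, so Na, Al and Be top the IE_4 order.
Valence configurations: S³⁺ [Ne]3s²3p¹, Cl³⁺ [Ne]3s²3p².
Tabulated IE_4 (kJ/mol): S 4556, Cl 5159, Al 11577, Na 9543, Be 21007.
Overall IE_4 order: S < Cl < Na < Al < Be.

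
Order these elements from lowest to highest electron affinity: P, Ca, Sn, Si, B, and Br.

Ca < B < P < Sn < Si < Br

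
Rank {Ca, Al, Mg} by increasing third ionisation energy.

Al, Ca, Mg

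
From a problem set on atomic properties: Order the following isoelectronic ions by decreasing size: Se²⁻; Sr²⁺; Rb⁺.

Se²⁻ > Rb⁺ > Sr²⁺

All of these have 36 electrons, so size is governed by nuclear charge alone: the more protons, the stronger the pull on the same electron cloud, and the smaller the ion.
Nuclear charges: Sr²⁺ (Z=38), Rb⁺ (Z=37), Se²⁻ (Z=34).
Largest to smallest: Se²⁻ > Rb⁺ > Sr²⁺.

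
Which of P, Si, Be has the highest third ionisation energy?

Be

The third ionization energy removes an electron from the +2 ion. For each element: P²⁺ still has 3 valence electrons; Si²⁺ still has 2 valence electrons; Be²⁺ is the bare [He] core.
Core electrons are held far more tightly than valence electrons, so Be tops the IE_3 order.
Valence configurations: P²⁺ [Ne]3s²3p¹, Si²⁺ [Ne]3s².
P²⁺ loses a lone 3p electron whereas Si²⁺ must break into a filled 3s² pair, so IE_3(Si) > IE_3(P) even though P has the higher nuclear charge.
The numbers (kJ/mol): P 2914, Si 3232, Be 14849.
Putting it together, IE_3: P < Si < Be.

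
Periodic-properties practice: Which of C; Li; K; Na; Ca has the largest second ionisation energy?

Li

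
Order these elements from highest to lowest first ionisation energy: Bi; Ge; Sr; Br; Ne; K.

Ne, Br, Ge, Bi, Sr, K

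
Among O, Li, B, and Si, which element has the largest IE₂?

IE_2 is the cost of taking one more electron from the +1 cation: O⁺ still has 5 valence electrons; Li⁺ is the bare [He] core; B⁺ still has 2 valence electrons; Si⁺ still has 3 valence electrons.
Pulling an electron out of a noble-gas core costs far more than removing a remaining valence electron, so Li sits at the high end of IE_2.
Valence configurations: O⁺ [He]2s²2p³, B⁺ [He]2s², Si⁺ [Ne]3s²3p¹.
Approximate IE_2 values (kJ/mol): O 3388, Li 7298, B 2427, Si 1577.
Hence IE_2: Si < B < O < Li.

Li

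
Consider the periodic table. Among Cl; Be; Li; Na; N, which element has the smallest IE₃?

The third ionization energy removes an electron from the +2 ion. For each element: Cl²⁺ still has 5 valence electrons; Be²⁺ is the bare [He] core; Li²⁺ is already 1 electron into the core; Na²⁺ is already 1 electron into the core; N²⁺ still has 3 valence electrons.
Core electrons are held far more tightly than valence electrons, so Na, Li and Be top the IE_3 order.
Valence configurations: Cl²⁺ [Ne]3s²3p³, N²⁺ [He]2s²2p¹.
Approximate IE_3 values (kJ/mol): Cl 3822, Be 14849, Li 11815, Na 6910, N 4578.
So the third ionization energies run Cl < N < Na < Li < Be.

Cl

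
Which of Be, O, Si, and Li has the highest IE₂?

Li

The second ionization energy removes an electron from the +1 ion. For each element: Be⁺ still has 1 valence electron; O⁺ still has 5 valence electrons; Si⁺ still has 3 valence electrons; Li⁺ is the bare [He] core.
Pulling an electron out of a noble-gas core costs far more than removing a remaining valence electron, so Li sits at the high end of IE_2.
Valence configurations: Be⁺ [He]2s¹, O⁺ [He]2s²2p³, Si⁺ [Ne]3s²3p¹.
Tabulated IE_2 (kJ/mol): Be 1757, O 3388, Si 1577, Li 7298.
Overall IE_2 order: Si < Be < O < Li.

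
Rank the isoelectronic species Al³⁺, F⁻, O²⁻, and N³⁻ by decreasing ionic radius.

N³⁻, O²⁻, F⁻, Al³⁺

All of these have 10 electrons, so size is governed by nuclear charge alone: the more protons, the stronger the pull on the same electron cloud, and the smaller the ion.
Nuclear charges: Al³⁺ (Z=13), F⁻ (Z=9), O²⁻ (Z=8), N³⁻ (Z=7).
Largest to smallest: N³⁻ > O²⁻ > F⁻ > Al³⁺.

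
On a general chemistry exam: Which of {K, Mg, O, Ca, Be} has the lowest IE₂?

Ca

IE_2 is the cost of taking one more electron from the +1 cation: K⁺ is the bare [Ar] core; Mg⁺ still has 1 valence electron; O⁺ still has 5 valence electrons; Ca⁺ still has 1 valence electron; Be⁺ still has 1 valence electron.
Usually core removal costs more than valence removal, but here the competition is close: a tightly held n=2 valence electron can cost more to remove than an n=3 core electron, so the actual values have to decide it.
Valence configurations: Mg⁺ [Ne]3s¹, O⁺ [He]2s²2p³, Ca⁺ [Ar]4s¹, Be⁺ [He]2s¹.
The numbers (kJ/mol): K 3052, Mg 1451, O 3388, Ca 1145, Be 1757.
Overall IE_2 order: Ca < Mg < Be < K < O.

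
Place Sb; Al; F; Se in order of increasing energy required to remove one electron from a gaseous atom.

Al < Sb < Se < F

F is in period 2, group 17; Al is in period 3, group 13; Se is in period 4, group 16; Sb is in period 5, group 15.
Removing the outermost electron gets harder across a period and easier down a group.
These span different periods and groups, so the two trends combine.
Sb > Al: period and group pull opposite ways; the across-period shift dominates (831 vs 578 kJ/mol).
Se > Sb: both effects reinforce here, so Se is clearly the higher of the two.
F > Se: relative to Se, both the across-period and down-group shifts push F's first ionization energy up.
For reference (kJ/mol): F 1681, Al 578, Se 941, Sb 831.
So from lowest to highest: Al < Sb < Se < F.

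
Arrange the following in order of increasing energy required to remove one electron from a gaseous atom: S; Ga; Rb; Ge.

Rb, Ga, Ge, S

S is in period 3, group 16; Ga is in period 4, group 13; Ge is in period 4, group 14; Rb is in period 5, group 1.
Removing the outermost electron gets harder across a period and easier down a group.
Neither a single period nor a single group — weigh both effects.
Ga > Rb: relative to Rb, both the across-period and down-group shifts push Ga's first ionization energy up.
Ge > Ga: Ge lies to the right of Ga in period 4, so the across-period effect alone puts Ge higher.
S > Ge: both effects reinforce here, so S is clearly the higher of the two.
For reference (kJ/mol): S 1000, Ga 579, Ge 762, Rb 403.
So from lowest to highest: Rb < Ga < Ge < S.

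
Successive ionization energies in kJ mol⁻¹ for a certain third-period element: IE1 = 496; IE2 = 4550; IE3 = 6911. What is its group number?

Look for the largest jump between consecutive ionization energies: IE2/IE1 ≈ 9.2, far larger than any earlier ratio.
That jump marks the point where a core electron is being removed. So the atom has 1 valence electron.
A main-group element with 1 valence electron is in group 1.

Group 1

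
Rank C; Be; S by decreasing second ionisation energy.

C, S, Be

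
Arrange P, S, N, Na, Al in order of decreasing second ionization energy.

Consider each +1 ion: P⁺ still has 4 valence electrons; S⁺ still has 5 valence electrons; N⁺ still has 4 valence electrons; Na⁺ is the bare [Ne] core; Al⁺ still has 2 valence electrons.
Breaking into a closed-shell core is much more expensive than removing a leftover valence electron — Na has the largest IE_2 here.
Valence configurations: P⁺ [Ne]3s²3p², S⁺ [Ne]3s²3p³, N⁺ [He]2s²2p², Al⁺ [Ne]3s².
Tabulated IE_2 (kJ/mol): P 1907, S 2252, N 2856, Na 4562, Al 1817.
Hence IE_2: Al < P < S < N < Na.

Na > N > S > P > Al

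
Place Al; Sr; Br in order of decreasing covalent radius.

Radius decreases left→right (rising Z_eff, same n) and increases top→bottom (higher n).
Neither a single period nor a single group — weigh both effects.
Al > Br: period and group pull opposite ways; the across-period shift dominates (126 vs 114 pm).
Sr > Al: both effects reinforce here, so Sr is clearly the larger of the two.
Tabulated atomic radius (pm): Al 126, Br 114, Sr 185.
So from largest to smallest: Sr > Al > Br.

Sr > Al > Br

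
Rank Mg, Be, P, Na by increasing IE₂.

Mg, Be, P, Na

The second ionization energy removes an electron from the +1 ion. For each element: Mg⁺ still has 1 valence electron; Be⁺ still has 1 valence electron; P⁺ still has 4 valence electrons; Na⁺ is the bare [Ne] core.
Core electrons are held far more tightly than valence electrons, so Na tops the IE_2 order.
Valence configurations: Mg⁺ [Ne]3s¹, Be⁺ [He]2s¹, P⁺ [Ne]3s²3p².
Approximate IE_2 values (kJ/mol): Mg 1451, Be 1757, P 1907, Na 4562.
Putting it together, IE_2: Mg < Be < P < Na.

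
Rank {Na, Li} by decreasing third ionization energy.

Li > Na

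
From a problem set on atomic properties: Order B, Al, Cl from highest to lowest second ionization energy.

B, Cl, Al

Consider each +1 ion: B⁺ still has 2 valence electrons; Al⁺ still has 2 valence electrons; Cl⁺ still has 6 valence electrons.
All are still removing valence electrons, so compare the +1 ions as you would atoms: IE_2 generally rises across a period (higher Z_eff) and falls down a group (larger shell), subject to the usual subshell exceptions.
Valence configurations: B⁺ [He]2s², Al⁺ [Ne]3s², Cl⁺ [Ne]3s²3p⁴.
Approximate IE_2 values (kJ/mol): B 2427, Al 1817, Cl 2298.
Putting it together, IE_2: Al < Cl < B.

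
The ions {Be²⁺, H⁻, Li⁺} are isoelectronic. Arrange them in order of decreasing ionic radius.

All of these have 2 electrons, so size is governed by nuclear charge alone: the more protons, the stronger the pull on the same electron cloud, and the smaller the ion.
Nuclear charges: Be²⁺ (Z=4), Li⁺ (Z=3), H⁻ (Z=1).
Largest to smallest: H⁻ > Li⁺ > Be²⁺.

H⁻, Li⁺, Be²⁺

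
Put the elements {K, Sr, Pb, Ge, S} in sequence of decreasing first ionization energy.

S > Ge > Pb > Sr > K

S is in period 3, group 16; K is in period 4, group 1; Ge is in period 4, group 14; Sr is in period 5, group 2; Pb is in period 6, group 14.
Across a period the outer electron is held more tightly (higher IE₁); down a group it sits in a higher shell, more shielded, and comes off more easily.
Here both period and group differ, so the two effects have to be weighed against each other.
Sr > K: period and group pull opposite ways; the across-period shift dominates (550 vs 419 kJ/mol).
Pb > Sr: the two effects oppose for this pair; the across-period effect wins (716 vs 550 kJ/mol).
Ge > Pb: they share group 14; the group trend gives Ge the larger value.
S > Ge: both effects reinforce here, so S is clearly the higher of the two.
For reference (kJ/mol): S 1000, K 419, Ge 762, Sr 550, Pb 716.
So from highest to lowest: S > Ge > Pb > Sr > K.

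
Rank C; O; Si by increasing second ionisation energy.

IE_2 is the cost of taking one more electron from the +1 cation: C⁺ still has 3 valence electrons; O⁺ still has 5 valence electrons; Si⁺ still has 3 valence electrons.
All are still removing valence electrons, so compare the +1 ions as you would atoms: IE_2 generally rises across a period (higher Z_eff) and falls down a group (larger shell), subject to the usual subshell exceptions.
Valence configurations: C⁺ [He]2s²2p¹, O⁺ [He]2s²2p³, Si⁺ [Ne]3s²3p¹.
Approximate IE_2 values (kJ/mol): C 2353, O 3388, Si 1577.
Putting it together, IE_2: Si < C < O.

Si < C < O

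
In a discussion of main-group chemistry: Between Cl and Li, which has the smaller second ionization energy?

Cl

IE_2 is the cost of taking one more electron from the +1 cation: Cl⁺ still has 6 valence electrons; Li⁺ is the bare [He] core.
Breaking into a closed-shell core is much more expensive than removing a leftover valence electron — Li has the largest IE_2 here.
Approximate IE_2 values (kJ/mol): Cl 2298, Li 7298.
Overall IE_2 order: Cl < Li.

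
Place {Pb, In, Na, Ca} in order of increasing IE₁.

Na < In < Ca < Pb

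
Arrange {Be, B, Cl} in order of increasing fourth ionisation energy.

Consider each +3 ion: Be³⁺ is already 1 electron into the core; B³⁺ is the bare [He] core; Cl³⁺ still has 4 valence electrons.
Breaking into a closed-shell core is much more expensive than removing a leftover valence electron — Be and B have the largest IE_4 here.
Approximate IE_4 values (kJ/mol): Be 21007, B 25026, Cl 5159.
So the fourth ionization energies run Cl < Be < B.

Cl < Be < B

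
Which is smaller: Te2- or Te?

Forming Te2- adds 2 electrons to Te. More electron–electron repulsion in the same shell, with unchanged nuclear charge, lets the cloud expand.
An anion is larger than its parent atom: Te2- > Te.

Te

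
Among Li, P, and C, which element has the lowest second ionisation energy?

P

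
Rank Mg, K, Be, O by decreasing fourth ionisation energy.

Consider each +3 ion: Mg³⁺ is already 1 electron into the core; K³⁺ is already 2 electrons into the core; Be³⁺ is already 1 electron into the core; O³⁺ still has 3 valence electrons.
Usually core removal costs more than valence removal, but here the competition is close: a tightly held n=2 valence electron can cost more to remove than an n=3 core electron, so the actual values have to decide it.
Approximate IE_4 values (kJ/mol): Mg 10543, K 5877, Be 21007, O 7469.
Hence IE_4: K < O < Mg < Be.

Be > Mg > O > K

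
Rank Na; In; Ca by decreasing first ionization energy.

Ca > In > Na

Across a period the outer electron is held more tightly (higher IE₁); down a group it sits in a higher shell, more shielded, and comes off more easily.
These sit on a diagonal, where the across-period and down-group effects partly cancel.
In > Na: the two effects oppose for this pair; the across-period effect wins (558 vs 496 kJ/mol).
Ca > In: the two effects oppose for this pair; the down-group effect wins (590 vs 558 kJ/mol).
Approximate values (kJ/mol): Na 496, Ca 590, In 558.
So from highest to lowest: Ca > In > Na.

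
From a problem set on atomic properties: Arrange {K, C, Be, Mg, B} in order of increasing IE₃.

B < K < C < Mg < Be

Consider each +2 ion: K²⁺ is already 1 electron into the core; C²⁺ still has 2 valence electrons; Be²⁺ is the bare [He] core; Mg²⁺ is the bare [Ne] core; B²⁺ still has 1 valence electron.
Usually core removal costs more than valence removal, but here the competition is close: a tightly held n=2 valence electron can cost more to remove than an n=3 core electron, so the actual values have to decide it.
Valence configurations: C²⁺ [He]2s², B²⁺ [He]2s¹.
Approximate IE_3 values (kJ/mol): K 4420, C 4620, Be 14849, Mg 7733, B 3660.
Putting it together, IE_3: B < K < C < Mg < Be.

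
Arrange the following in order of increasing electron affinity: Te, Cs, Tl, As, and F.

Electron affinity generally becomes more exothermic across a period toward the halogens and less exothermic down a group.
Neither a single period nor a single group — weigh both effects.
Cs > Tl: this pair runs against the simple trend — see the exception note.
As > Cs: relative to Cs, both the across-period and down-group shifts push As's electron affinity up.
Te > As: the two effects oppose for this pair; the across-period effect wins (190 vs 78 kJ/mol).
F > Te: relative to Te, both the across-period and down-group shifts push F's electron affinity up.
Note the exception: Cs has a higher electron affinity than Tl, contrary to the simple trend — Tl's ns²np¹ configuration gives only a small electron affinity — the sparsely filled np subshell binds an added electron weakly.
For reference (kJ/mol): F 328, As 78, Te 190, Cs 46, Tl 19.
So from lowest to highest: Tl < Cs < As < Te < F.

Tl < Cs < As < Te < F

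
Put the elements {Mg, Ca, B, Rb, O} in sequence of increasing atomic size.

O < B < Mg < Ca < Rb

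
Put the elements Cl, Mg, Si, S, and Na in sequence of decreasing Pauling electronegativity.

Cl > S > Si > Mg > Na

Atoms toward the upper right of the periodic table pull bonding electrons most strongly.
All lie in period 3, so electronegativity increases left to right.
So from highest to lowest: Cl > S > Si > Mg > Na.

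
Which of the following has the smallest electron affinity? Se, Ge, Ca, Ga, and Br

EA tends to increase across a period and decrease down a group, though the pattern is less regular than for IE or radius.
All lie in period 4, so electron affinity increases left to right.
The smallest electron affinity among these belongs to Ca.

Ca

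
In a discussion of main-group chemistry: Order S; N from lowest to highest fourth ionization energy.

IE_4 is the cost of taking one more electron from the +3 cation: S³⁺ still has 3 valence electrons; N³⁺ still has 2 valence electrons.
All are still removing valence electrons, so compare the +3 ions as you would atoms: IE_4 generally rises across a period (higher Z_eff) and falls down a group (larger shell), subject to the usual subshell exceptions.
Valence configurations: S³⁺ [Ne]3s²3p¹, N³⁺ [He]2s².
Approximate IE_4 values (kJ/mol): S 4556, N 7475.
Putting it together, IE_4: S < N.

S < N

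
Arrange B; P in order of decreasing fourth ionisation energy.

After 3 electrons have been removed, what remains? B³⁺ is the bare [He] core; P³⁺ still has 2 valence electrons.
Core electrons are held far more tightly than valence electrons, so B tops the IE_4 order.
Tabulated IE_4 (kJ/mol): B 25026, P 4964.
Putting it together, IE_4: P < B.

B > P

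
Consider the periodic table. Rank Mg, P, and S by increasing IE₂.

Mg < P < S

The second ionization energy removes an electron from the +1 ion. For each element: Mg⁺ still has 1 valence electron; P⁺ still has 4 valence electrons; S⁺ still has 5 valence electrons.
All are still removing valence electrons, so compare the +1 ions as you would atoms: IE_2 generally rises across a period (higher Z_eff) and falls down a group (larger shell), subject to the usual subshell exceptions.
Valence configurations: Mg⁺ [Ne]3s¹, P⁺ [Ne]3s²3p², S⁺ [Ne]3s²3p³.
The numbers (kJ/mol): Mg 1451, P 1907, S 2252.
Overall IE_2 order: Mg < P < S.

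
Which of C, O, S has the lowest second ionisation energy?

The second ionization energy removes an electron from the +1 ion. For each element: C⁺ still has 3 valence electrons; O⁺ still has 5 valence electrons; S⁺ still has 5 valence electrons.
All are still removing valence electrons, so compare the +1 ions as you would atoms: IE_2 generally rises across a period (higher Z_eff) and falls down a group (larger shell), subject to the usual subshell exceptions.
Valence configurations: C⁺ [He]2s²2p¹, O⁺ [He]2s²2p³, S⁺ [Ne]3s²3p³.
The numbers (kJ/mol): C 2353, O 3388, S 2252.
So the second ionization energies run S < C < O.

S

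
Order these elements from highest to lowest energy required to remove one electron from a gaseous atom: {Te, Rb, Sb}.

Te > Sb > Rb

Rb is in period 5, group 1; Sb is in period 5, group 15; Te is in period 5, group 16.
IE₁ increases left→right with effective nuclear charge and decreases top→bottom as the valence shell moves farther out.
All lie in period 5, so first ionization energy increases left to right.
So from highest to lowest: Te > Sb > Rb.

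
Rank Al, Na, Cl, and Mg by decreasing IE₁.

Na is in period 3, group 1; Mg is in period 3, group 2; Al is in period 3, group 13; Cl is in period 3, group 17.
IE₁ increases left→right with effective nuclear charge and decreases top→bottom as the valence shell moves farther out.
All lie in period 3; the across-period trend (first ionization energy increases left to right) applies, with the exception below.
Note the exception: Mg has a higher first ionization energy than Al, contrary to the simple trend — Al's single 3p electron is easier to remove than one from Mg's filled 3s².
Approximate values (kJ/mol): Na 496, Mg 738, Al 578, Cl 1251.
So from highest to lowest: Cl > Mg > Al > Na.

Cl > Mg > Al > Na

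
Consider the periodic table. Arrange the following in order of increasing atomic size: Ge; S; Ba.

S, Ge, Ba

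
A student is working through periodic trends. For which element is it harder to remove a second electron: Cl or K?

K

Consider each +1 ion: Cl⁺ still has 6 valence electrons; K⁺ is the bare [Ar] core.
Core electrons are held far more tightly than valence electrons, so K tops the IE_2 order.
The numbers (kJ/mol): Cl 2298, K 3052.
Putting it together, IE_2: Cl < K.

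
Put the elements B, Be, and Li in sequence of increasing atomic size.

Li is in period 2, group 1; Be is in period 2, group 2; B is in period 2, group 13.
Moving right in a period, electrons are added to the same shell under a stronger nuclear pull, so atoms get smaller; moving down, a new shell is opened and atoms get larger.
All lie in period 2, so atomic radius increases right to left.
So from smallest to largest: B < Be < Li.

B < Be < Li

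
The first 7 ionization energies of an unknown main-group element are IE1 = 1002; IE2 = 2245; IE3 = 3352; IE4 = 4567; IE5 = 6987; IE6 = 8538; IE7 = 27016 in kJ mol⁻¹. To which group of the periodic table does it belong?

Group 16

Look for the largest jump between consecutive ionization energies: IE7/IE6 ≈ 3.2, far larger than any earlier ratio.
That jump marks the point where a core electron is being removed. So the atom has 6 valence electrons.
A main-group element with 6 valence electrons is in group 16.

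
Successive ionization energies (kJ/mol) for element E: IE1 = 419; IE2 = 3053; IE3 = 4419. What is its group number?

Look for the largest jump between consecutive ionization energies: IE2/IE1 ≈ 7.3, far larger than any earlier ratio.
That jump marks the point where a core electron is being removed. So the atom has 1 valence electron.
A main-group element with 1 valence electron is in group 1.

Group 1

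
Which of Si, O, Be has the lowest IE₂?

The second ionization energy removes an electron from the +1 ion. For each element: Si⁺ still has 3 valence electrons; O⁺ still has 5 valence electrons; Be⁺ still has 1 valence electron.
All are still removing valence electrons, so compare the +1 ions as you would atoms: IE_2 generally rises across a period (higher Z_eff) and falls down a group (larger shell), subject to the usual subshell exceptions.
Valence configurations: Si⁺ [Ne]3s²3p¹, O⁺ [He]2s²2p³, Be⁺ [He]2s¹.
Approximate IE_2 values (kJ/mol): Si 1577, O 3388, Be 1757.
So the second ionization energies run Si < Be < O.

Si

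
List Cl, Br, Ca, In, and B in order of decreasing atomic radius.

B is in period 2, group 13; Cl is in period 3, group 17; Ca is in period 4, group 2; Br is in period 4, group 17; In is in period 5, group 13.
Atomic radius shrinks across a period as nuclear charge pulls the same shell inward, and grows down a group as new shells are added.
Neither a single period nor a single group — weigh both effects.
Cl > B: period and group pull opposite ways; the down-group shift dominates (99 vs 85 pm).
Br > Cl: they share group 17; the group trend gives Br the larger value.
In > Br: both effects reinforce here, so In is clearly the larger of the two.
Ca > In: the two effects oppose for this pair; the across-period effect wins (171 vs 142 pm).
Approximate values (pm): B 85, Cl 99, Ca 171, Br 114, In 142.
So from largest to smallest: Ca > In > Br > Cl > B.

Ca, In, Br, Cl, B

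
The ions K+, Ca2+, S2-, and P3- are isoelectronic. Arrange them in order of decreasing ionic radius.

All of these have 18 electrons, so size is governed by nuclear charge alone: the more protons, the stronger the pull on the same electron cloud, and the smaller the ion.
Nuclear charges: Ca2+ (Z=20), K+ (Z=19), S2- (Z=16), P3- (Z=15).
Largest to smallest: P3- > S2- > K+ > Ca2+.

P3- > S2- > K+ > Ca2+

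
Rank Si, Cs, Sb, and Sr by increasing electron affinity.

Sr, Cs, Sb, Si

Si is in period 3, group 14; Sr is in period 5, group 2; Sb is in period 5, group 15; Cs is in period 6, group 1.
Atoms with high Z_eff and room in the valence shell (especially the halogens) have the most exothermic electron affinities.
Here both period and group differ, so the two effects have to be weighed against each other.
Cs > Sr: this pair runs against the simple trend — see the exception note.
Sb > Cs: relative to Cs, both the across-period and down-group shifts push Sb's electron affinity up.
Si > Sb: the two effects oppose for this pair; the down-group effect wins (134 vs 103 kJ/mol).
Note the exception: Cs has a higher electron affinity than Sr, contrary to the simple trend — adding an electron to Sr (ns²) has to open a new, higher-energy np subshell, which is unfavourable.
Tabulated electron affinity (kJ/mol): Si 134, Sr 5, Sb 103, Cs 46.
So from lowest to highest: Sr < Cs < Sb < Si.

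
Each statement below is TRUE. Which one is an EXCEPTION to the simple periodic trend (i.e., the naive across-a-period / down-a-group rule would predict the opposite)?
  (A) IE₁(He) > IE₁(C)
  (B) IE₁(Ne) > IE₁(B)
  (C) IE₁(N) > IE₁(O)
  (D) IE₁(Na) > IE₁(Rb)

The general trend: first ionization energy increases across a period and decreases down a group.
(A) He (period 1, group 18) vs C (period 2, group 14): the stated order agrees with the simple trend.
(B) Ne (period 2, group 18) vs B (period 2, group 13): the stated order agrees with the simple trend.
(C) N (period 2, group 15) vs O (period 2, group 16): the stated order contradicts the simple trend.
(D) Na (period 3, group 1) vs Rb (period 5, group 1): the stated order agrees with the simple trend.
The exception is (C): pairing an electron in O's 2p⁴ costs repulsion energy, so O ionizes more easily than half-filled N (2p³).

(C)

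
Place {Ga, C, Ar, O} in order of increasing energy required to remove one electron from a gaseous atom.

Ga < C < O < Ar

IE₁ increases left→right with effective nuclear charge and decreases top→bottom as the valence shell moves farther out.
These span different periods and groups, so the two trends combine.
C > Ga: both effects reinforce here, so C is clearly the higher of the two.
O > C: both are in period 2; the period trend gives O the larger value.
Ar > O: period and group pull opposite ways; the across-period shift dominates (1521 vs 1314 kJ/mol).
For reference (kJ/mol): C 1086, O 1314, Ar 1521, Ga 579.
So from lowest to highest: Ga < C < O < Ar.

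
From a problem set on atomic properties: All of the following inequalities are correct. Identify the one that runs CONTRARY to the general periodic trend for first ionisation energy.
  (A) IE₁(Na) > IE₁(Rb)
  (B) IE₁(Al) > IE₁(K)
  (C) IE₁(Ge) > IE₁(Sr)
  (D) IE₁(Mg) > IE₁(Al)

(D)

The general trend: first ionisation energy increases across a period and decreases down a group.
(A) Na (period 3, group 1) vs Rb (period 5, group 1): the stated order agrees with the simple trend.
(B) Al (period 3, group 13) vs K (period 4, group 1): the stated order agrees with the simple trend.
(C) Ge (period 4, group 14) vs Sr (period 5, group 2): the stated order agrees with the simple trend.
(D) Mg (period 3, group 2) vs Al (period 3, group 13): the stated order contradicts the simple trend.
The exception is (D): Al's single 3p electron is easier to remove than one from Mg's filled 3s².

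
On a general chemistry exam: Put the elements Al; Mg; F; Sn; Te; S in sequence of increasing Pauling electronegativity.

F is in period 2, group 17; Mg is in period 3, group 2; Al is in period 3, group 13; S is in period 3, group 16; Sn is in period 5, group 14; Te is in period 5, group 16.
Electronegativity increases across a period and decreases down a group, tracking effective nuclear charge and atomic size.
These span different periods and groups, so the two trends combine.
Al > Mg: both are in period 3; the period trend gives Al the larger value.
Sn > Al: period and group pull opposite ways; the across-period shift dominates (1.96 vs 1.61).
Te > Sn: both are in period 5; the period trend gives Te the larger value.
S > Te: they share group 16; the group trend gives S the larger value.
F > S: both effects reinforce here, so F is clearly the higher of the two.
Approximate values (Pauling): F 3.98, Mg 1.31, Al 1.61, S 2.58, Sn 1.96, Te 2.10.
So from lowest to highest: Mg < Al < Sn < Te < S < F.

Mg < Al < Sn < Te < S < F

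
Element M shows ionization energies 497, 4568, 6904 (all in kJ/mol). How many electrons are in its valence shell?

1

Look for the largest jump between consecutive ionization energies: IE2/IE1 ≈ 9.2, far larger than any earlier ratio.
That jump marks the point where a core electron is being removed. So the atom has 1 valence electron.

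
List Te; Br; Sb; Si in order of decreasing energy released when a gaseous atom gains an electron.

Br > Te > Si > Sb

Si is in period 3, group 14; Br is in period 4, group 17; Sb is in period 5, group 15; Te is in period 5, group 16.
Electron affinity generally becomes more exothermic across a period toward the halogens and less exothermic down a group.
Here both period and group differ, so the two effects have to be weighed against each other.
Si > Sb: the two effects oppose for this pair; the down-group effect wins (134 vs 103 kJ/mol).
Te > Si: period and group pull opposite ways; the across-period shift dominates (190 vs 134 kJ/mol).
Br > Te: relative to Te, both the across-period and down-group shifts push Br's electron affinity up.
Approximate values (kJ/mol): Si 134, Br 325, Sb 103, Te 190.
So from highest to lowest: Br > Te > Si > Sb.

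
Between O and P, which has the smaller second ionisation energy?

P

IE_2 is the cost of taking one more electron from the +1 cation: O⁺ still has 5 valence electrons; P⁺ still has 4 valence electrons.
All are still removing valence electrons, so compare the +1 ions as you would atoms: IE_2 generally rises across a period (higher Z_eff) and falls down a group (larger shell), subject to the usual subshell exceptions.
Valence configurations: O⁺ [He]2s²2p³, P⁺ [Ne]3s²3p².
Approximate IE_2 values (kJ/mol): O 3388, P 1907.
So the second ionization energies run P < O.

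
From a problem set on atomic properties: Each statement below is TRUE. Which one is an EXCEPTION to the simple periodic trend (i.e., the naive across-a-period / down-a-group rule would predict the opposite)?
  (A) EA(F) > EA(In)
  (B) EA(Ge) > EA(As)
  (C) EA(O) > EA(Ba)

(B)

The general trend: electron affinity increases across a period and decreases down a group.
(A) F (period 2, group 17) vs In (period 5, group 13): the stated order agrees with the simple trend.
(B) Ge (period 4, group 14) vs As (period 4, group 15): the stated order contradicts the simple trend.
(C) O (period 2, group 16) vs Ba (period 6, group 2): the stated order agrees with the simple trend.
The exception is (B): adding an electron to As's half-filled 4p³ is unfavourable, so Ge (4p²) has the more exothermic EA.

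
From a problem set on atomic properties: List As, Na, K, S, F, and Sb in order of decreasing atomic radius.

K > Na > Sb > As > S > F

F is in period 2, group 17; Na is in period 3, group 1; S is in period 3, group 16; K is in period 4, group 1; As is in period 4, group 15; Sb is in period 5, group 15.
Radius decreases left→right (rising Z_eff, same n) and increases top→bottom (higher n).
Neither a single period nor a single group — weigh both effects.
S > F: relative to F, both the across-period and down-group shifts push S's atomic radius up.
As > S: relative to S, both the across-period and down-group shifts push As's atomic radius up.
Sb > As: Sb sits below As in group 15, so the down-group effect alone puts Sb larger.
Na > Sb: the two effects oppose for this pair; the across-period effect wins (155 vs 140 pm).
K > Na: they share group 1; the group trend gives K the larger value.
Tabulated atomic radius (pm): F 64, Na 155, S 103, K 196, As 121, Sb 140.
So from largest to smallest: K > Na > Sb > As > S > F.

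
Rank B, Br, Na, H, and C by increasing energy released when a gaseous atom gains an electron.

B, Na, H, C, Br

H is in period 1, group 1; B is in period 2, group 13; C is in period 2, group 14; Na is in period 3, group 1; Br is in period 4, group 17.
Electron affinity generally becomes more exothermic across a period toward the halogens and less exothermic down a group.
Neither a single period nor a single group — weigh both effects.
Na > B: this pair runs against the simple trend — see the exception note.
H > Na: H sits above Na in group 1, so the down-group effect alone puts H higher.
C > H: the two effects oppose for this pair; the across-period effect wins (122 vs 73 kJ/mol).
Br > C: period and group pull opposite ways; the across-period shift dominates (325 vs 122 kJ/mol).
Note the exception: Na has a higher electron affinity than B, contrary to the simple trend — B's ns²np¹ configuration gives only a small electron affinity — the sparsely filled np subshell binds an added electron weakly.
Approximate values (kJ/mol): H 73, B 27, C 122, Na 53, Br 325.
So from lowest to highest: B < Na < H < C < Br.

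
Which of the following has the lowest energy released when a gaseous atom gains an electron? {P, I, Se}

P

EA tends to increase across a period and decrease down a group, though the pattern is less regular than for IE or radius.
These sit on a diagonal, where the across-period and down-group effects partly cancel.
Se > P: period and group pull opposite ways; the across-period shift dominates (195 vs 72 kJ/mol).
I > Se: period and group pull opposite ways; the across-period shift dominates (295 vs 195 kJ/mol).
Tabulated electron affinity (kJ/mol): P 72, Se 195, I 295.
The lowest energy released when a gaseous atom gains an electron among these belongs to P.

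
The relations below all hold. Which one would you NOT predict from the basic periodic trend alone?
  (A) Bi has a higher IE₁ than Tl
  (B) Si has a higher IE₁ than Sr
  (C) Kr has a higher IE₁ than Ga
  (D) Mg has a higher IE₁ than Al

(D)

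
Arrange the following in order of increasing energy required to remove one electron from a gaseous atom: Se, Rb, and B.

Rb < B < Se

B is in period 2, group 13; Se is in period 4, group 16; Rb is in period 5, group 1.
Across a period the outer electron is held more tightly (higher IE₁); down a group it sits in a higher shell, more shielded, and comes off more easily.
These span different periods and groups, so the two trends combine.
B > Rb: both effects reinforce here, so B is clearly the higher of the two.
Se > B: the two effects oppose for this pair; the across-period effect wins (941 vs 801 kJ/mol).
For reference (kJ/mol): B 801, Se 941, Rb 403.
So from lowest to highest: Rb < B < Se.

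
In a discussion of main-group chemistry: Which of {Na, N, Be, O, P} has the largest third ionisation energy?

IE_3 is the cost of taking one more electron from the +2 cation: Na²⁺ is already 1 electron into the core; N²⁺ still has 3 valence electrons; Be²⁺ is the bare [He] core; O²⁺ still has 4 valence electrons; P²⁺ still has 3 valence electrons.
Breaking into a closed-shell core is much more expensive than removing a leftover valence electron — Na and Be have the largest IE_3 here.
Valence configurations: N²⁺ [He]2s²2p¹, O²⁺ [He]2s²2p², P²⁺ [Ne]3s²3p¹.
Tabulated IE_3 (kJ/mol): Na 6910, N 4578, Be 14849, O 5300, P 2914.
Overall IE_3 order: P < N < O < Na < Be.

Be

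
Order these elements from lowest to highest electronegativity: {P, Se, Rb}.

Rb, P, Se

Smaller atoms with higher effective nuclear charge are more electronegative.
Neither a single period nor a single group — weigh both effects.
P > Rb: relative to Rb, both the across-period and down-group shifts push P's electronegativity up.
Se > P: the two effects oppose for this pair; the across-period effect wins (2.55 vs 2.19).
For reference (Pauling): P 2.19, Se 2.55, Rb 0.82.
So from lowest to highest: Rb < P < Se.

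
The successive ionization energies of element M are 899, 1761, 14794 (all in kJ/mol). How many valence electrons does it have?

Look for the largest jump between consecutive ionization energies: IE3/IE2 ≈ 8.4, far larger than any earlier ratio.
That jump marks the point where a core electron is being removed. So the atom has 2 valence electrons.

2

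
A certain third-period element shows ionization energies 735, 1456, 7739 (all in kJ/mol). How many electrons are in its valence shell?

2

Look for the largest jump between consecutive ionization energies: IE3/IE2 ≈ 5.3, far larger than any earlier ratio.
That jump marks the point where a core electron is being removed. So the atom has 2 valence electrons.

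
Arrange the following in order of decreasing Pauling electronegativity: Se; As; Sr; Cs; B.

Se > As > B > Sr > Cs

B is in period 2, group 13; As is in period 4, group 15; Se is in period 4, group 16; Sr is in period 5, group 2; Cs is in period 6, group 1.
EN rises left→right (higher Z_eff, smaller atoms) and falls top→bottom (larger, more shielded atoms).
These span different periods and groups, so the two trends combine.
Sr > Cs: relative to Cs, both the across-period and down-group shifts push Sr's electronegativity up.
B > Sr: both effects reinforce here, so B is clearly the higher of the two.
As > B: period and group pull opposite ways; the across-period shift dominates (2.18 vs 2.04).
Se > As: Se lies to the right of As in period 4, so the across-period effect alone puts Se higher.
Approximate values (Pauling): B 2.04, As 2.18, Se 2.55, Sr 0.95, Cs 0.79.
So from highest to lowest: Se > As > B > Sr > Cs.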